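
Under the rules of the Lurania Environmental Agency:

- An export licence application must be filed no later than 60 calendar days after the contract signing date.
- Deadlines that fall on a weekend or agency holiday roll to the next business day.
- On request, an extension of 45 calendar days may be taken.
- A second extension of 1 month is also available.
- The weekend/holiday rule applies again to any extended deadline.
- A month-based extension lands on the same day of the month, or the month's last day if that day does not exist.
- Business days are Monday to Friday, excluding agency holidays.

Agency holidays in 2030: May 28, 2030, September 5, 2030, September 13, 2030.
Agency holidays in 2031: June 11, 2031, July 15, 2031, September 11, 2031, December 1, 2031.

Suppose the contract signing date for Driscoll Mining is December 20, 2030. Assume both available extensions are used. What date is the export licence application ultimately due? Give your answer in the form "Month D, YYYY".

May 5, 2031

60 calendar days after December 20, 2030 is February 18, 2031.
February 18, 2031 is a Tuesday and not a listed holiday, so it stands.
The 45-calendar-day extension moves the deadline from February 18, 2031 to April 4, 2031.
April 4, 2031 is a Friday and not a listed holiday, so it stands.
The 1 month extension carries April 4, 2031 to May 4, 2031.
Because May 4, 2031 is a Sunday, the deadline becomes May 5, 2031 (Monday).
The final due date is May 5, 2031.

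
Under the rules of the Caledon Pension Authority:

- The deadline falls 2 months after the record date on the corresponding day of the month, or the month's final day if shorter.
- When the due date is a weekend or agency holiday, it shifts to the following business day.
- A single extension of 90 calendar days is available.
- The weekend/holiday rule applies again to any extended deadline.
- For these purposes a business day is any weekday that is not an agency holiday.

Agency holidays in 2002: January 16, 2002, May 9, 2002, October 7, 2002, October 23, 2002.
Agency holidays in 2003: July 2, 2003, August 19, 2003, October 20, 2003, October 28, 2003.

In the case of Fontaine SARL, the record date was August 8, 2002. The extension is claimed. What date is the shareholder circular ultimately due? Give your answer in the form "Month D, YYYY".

2 months from August 8, 2002 is October 8, 2002.
Since October 8, 2002 is a Tuesday and not a holiday, the date is unchanged.
With the 90-day extension, October 8, 2002 becomes January 6, 2003.
January 6, 2003 falls on a Monday, which is a business day, so no adjustment is needed.
Final deadline: January 6, 2003.

January 6, 2003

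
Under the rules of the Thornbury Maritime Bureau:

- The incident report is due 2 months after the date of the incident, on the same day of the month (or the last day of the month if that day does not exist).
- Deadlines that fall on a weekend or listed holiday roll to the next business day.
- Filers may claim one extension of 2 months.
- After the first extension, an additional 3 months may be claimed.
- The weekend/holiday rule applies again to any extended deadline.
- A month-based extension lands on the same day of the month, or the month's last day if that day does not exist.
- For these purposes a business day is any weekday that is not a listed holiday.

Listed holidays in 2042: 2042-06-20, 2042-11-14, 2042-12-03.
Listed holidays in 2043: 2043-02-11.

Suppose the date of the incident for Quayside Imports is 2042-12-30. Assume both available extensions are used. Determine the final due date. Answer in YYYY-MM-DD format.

2043-08-04

2 months from 2042-12-30 is 2043-02-28 (day 30 does not exist in February, so the month's last day is used).
Because 2043-02-28 is a Saturday, the deadline becomes 2043-03-02 (Monday).
Add 2 months to 2043-03-02: 2043-05-02.
2043-05-02 falls on a Saturday. Rolling to the next business day gives 2043-05-04, a Monday.
The 3 months extension carries 2043-05-04 to 2043-08-04.
Since 2043-08-04 is a Tuesday and not a holiday, the date is unchanged.
So the filing is due 2043-08-04.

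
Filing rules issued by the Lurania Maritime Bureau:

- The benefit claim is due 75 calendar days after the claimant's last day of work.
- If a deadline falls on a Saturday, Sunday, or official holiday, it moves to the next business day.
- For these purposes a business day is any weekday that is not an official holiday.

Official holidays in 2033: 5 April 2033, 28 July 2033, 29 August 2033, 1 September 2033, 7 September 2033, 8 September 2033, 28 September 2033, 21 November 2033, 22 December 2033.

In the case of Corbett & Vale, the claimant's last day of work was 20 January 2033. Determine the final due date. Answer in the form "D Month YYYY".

6 April 2033

Trigger date 20 January 2033 + 75 calendar days = 5 April 2033.
5 April 2033 falls on a listed holiday. Rolling to the next business day gives 6 April 2033, a Wednesday.
So the filing is due 6 April 2033.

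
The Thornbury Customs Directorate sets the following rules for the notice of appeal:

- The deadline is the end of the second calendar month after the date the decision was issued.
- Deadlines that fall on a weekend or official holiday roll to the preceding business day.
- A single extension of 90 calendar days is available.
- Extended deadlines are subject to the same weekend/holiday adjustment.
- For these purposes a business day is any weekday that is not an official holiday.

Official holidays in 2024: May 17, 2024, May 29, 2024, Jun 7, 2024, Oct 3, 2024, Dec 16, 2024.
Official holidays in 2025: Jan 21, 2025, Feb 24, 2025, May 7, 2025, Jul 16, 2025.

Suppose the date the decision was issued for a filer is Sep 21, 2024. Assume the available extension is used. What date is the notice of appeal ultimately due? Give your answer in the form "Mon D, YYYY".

The second month after Sep 21, 2024 is November 2024, whose last day is Nov 30, 2024.
Because Nov 30, 2024 is a Saturday, the deadline becomes Nov 29, 2024 (Friday).
With the 90-day extension, Nov 29, 2024 becomes Feb 27, 2025.
Feb 27, 2025 falls on a Thursday, which is a business day, so no adjustment is needed.
So the filing is due Feb 27, 2025.

Feb 27, 2025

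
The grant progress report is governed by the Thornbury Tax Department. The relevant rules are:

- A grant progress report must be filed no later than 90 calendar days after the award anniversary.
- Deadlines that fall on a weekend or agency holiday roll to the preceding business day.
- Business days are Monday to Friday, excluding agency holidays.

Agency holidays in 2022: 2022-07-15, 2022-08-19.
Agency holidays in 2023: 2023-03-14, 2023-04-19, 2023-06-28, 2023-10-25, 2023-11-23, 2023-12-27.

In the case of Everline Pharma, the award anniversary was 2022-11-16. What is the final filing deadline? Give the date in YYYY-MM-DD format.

Adding 90 calendar days to 2022-11-16 gives 2023-02-14.
2023-02-14 falls on a Tuesday, which is a business day, so no adjustment is needed.
Final deadline: 2023-02-14.

2023-02-14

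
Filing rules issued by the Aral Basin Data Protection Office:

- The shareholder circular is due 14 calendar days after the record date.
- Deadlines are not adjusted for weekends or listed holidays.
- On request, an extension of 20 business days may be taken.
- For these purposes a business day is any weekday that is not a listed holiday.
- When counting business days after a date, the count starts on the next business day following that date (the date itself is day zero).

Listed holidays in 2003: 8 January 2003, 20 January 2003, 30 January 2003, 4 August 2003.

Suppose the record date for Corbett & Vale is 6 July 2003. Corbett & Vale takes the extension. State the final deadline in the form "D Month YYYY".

From 6 July 2003, 14 calendar days later is 20 July 2003.
No adjustment is made for weekends or holidays, so 20 July 2003 stands.
The 20-business-day extension runs from 20 July 2003 to 18 August 2003.
No adjustment is made for weekends or holidays, so 18 August 2003 stands.
Deadline: 18 August 2003.

18 August 2003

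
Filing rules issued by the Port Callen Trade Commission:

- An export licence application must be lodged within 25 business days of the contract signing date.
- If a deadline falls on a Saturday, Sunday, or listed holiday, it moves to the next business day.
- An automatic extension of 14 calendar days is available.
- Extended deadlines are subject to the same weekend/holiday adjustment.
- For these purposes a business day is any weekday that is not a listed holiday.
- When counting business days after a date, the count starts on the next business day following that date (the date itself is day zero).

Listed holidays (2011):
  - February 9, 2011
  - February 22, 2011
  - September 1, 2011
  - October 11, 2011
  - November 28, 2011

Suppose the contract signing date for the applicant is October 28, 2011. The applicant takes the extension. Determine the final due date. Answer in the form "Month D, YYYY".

25 business days after October 28, 2011, excluding weekends and holidays, is December 5, 2011.
Since December 5, 2011 is a Monday and not a holiday, the date is unchanged.
Add the 14 calendar-day extension to December 5, 2011: December 19, 2011.
December 19, 2011 is a Monday and not a listed holiday, so it stands.
So the filing is due December 19, 2011.

December 19, 2011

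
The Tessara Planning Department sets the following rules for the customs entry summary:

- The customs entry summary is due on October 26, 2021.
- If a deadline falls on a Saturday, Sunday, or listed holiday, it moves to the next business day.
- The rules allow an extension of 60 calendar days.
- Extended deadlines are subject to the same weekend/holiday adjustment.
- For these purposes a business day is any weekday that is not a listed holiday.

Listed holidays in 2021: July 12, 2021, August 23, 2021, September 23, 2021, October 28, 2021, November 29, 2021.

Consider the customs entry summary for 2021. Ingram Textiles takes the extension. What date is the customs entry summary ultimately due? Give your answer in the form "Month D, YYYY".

December 27, 2021

The stated deadline is October 26, 2021.
October 26, 2021 is a Tuesday and not a listed holiday, so it stands.
With the 60-day extension, October 26, 2021 becomes December 25, 2021.
December 25, 2021 is a Saturday, so it moves to the next business day, December 27, 2021 (Monday).
Deadline: December 27, 2021.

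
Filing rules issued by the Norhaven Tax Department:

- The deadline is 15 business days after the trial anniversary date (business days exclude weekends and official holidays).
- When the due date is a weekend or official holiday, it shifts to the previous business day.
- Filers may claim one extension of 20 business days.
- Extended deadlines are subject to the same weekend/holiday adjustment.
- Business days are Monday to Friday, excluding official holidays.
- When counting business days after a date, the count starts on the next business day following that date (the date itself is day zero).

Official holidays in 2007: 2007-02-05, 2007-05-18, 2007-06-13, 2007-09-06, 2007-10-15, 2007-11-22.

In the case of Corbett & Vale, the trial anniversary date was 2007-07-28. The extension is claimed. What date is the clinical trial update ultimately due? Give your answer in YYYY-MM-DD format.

Starting the day after 2007-07-28 and counting 15 business days lands on 2007-08-17.
2007-08-17 falls on a Friday, which is a business day, so no adjustment is needed.
Applying the 20-business-day extension: 20 business days after 2007-08-17 is 2007-09-17.
2007-09-17 falls on a Monday, which is a business day, so no adjustment is needed.
Deadline: 2007-09-17.

2007-09-17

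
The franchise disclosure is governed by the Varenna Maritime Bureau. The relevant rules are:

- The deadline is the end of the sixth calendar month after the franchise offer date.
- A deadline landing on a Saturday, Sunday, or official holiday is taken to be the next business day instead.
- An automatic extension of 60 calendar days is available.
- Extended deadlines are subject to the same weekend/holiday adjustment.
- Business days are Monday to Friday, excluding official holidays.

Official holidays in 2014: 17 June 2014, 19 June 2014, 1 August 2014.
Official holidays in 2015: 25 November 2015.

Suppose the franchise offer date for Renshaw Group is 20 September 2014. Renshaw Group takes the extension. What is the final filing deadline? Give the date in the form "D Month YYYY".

1 June 2015

The sixth month after 20 September 2014 is March 2015, whose last day is 31 March 2015.
Since 31 March 2015 is a Tuesday and not a holiday, the date is unchanged.
Applying the 60-calendar-day extension: 31 March 2015 + 60 days = 30 May 2015.
30 May 2015 is a Saturday; the next business day is 1 June 2015 (Monday).
So the filing is due 1 June 2015.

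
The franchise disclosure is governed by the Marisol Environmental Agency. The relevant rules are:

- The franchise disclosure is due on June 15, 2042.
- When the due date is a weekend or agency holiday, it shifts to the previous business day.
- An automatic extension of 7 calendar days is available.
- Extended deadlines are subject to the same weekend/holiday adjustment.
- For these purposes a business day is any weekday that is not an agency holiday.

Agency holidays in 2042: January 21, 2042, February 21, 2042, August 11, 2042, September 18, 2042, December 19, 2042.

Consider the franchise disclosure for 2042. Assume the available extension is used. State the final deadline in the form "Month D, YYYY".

June 20, 2042

The statutory due date is June 15, 2042.
June 15, 2042 is a Sunday; the preceding business day is June 13, 2042 (Friday).
Applying the 7-calendar-day extension: June 13, 2042 + 7 days = June 20, 2042.
June 20, 2042 falls on a Friday, which is a business day, so no adjustment is needed.
Deadline: June 20, 2042.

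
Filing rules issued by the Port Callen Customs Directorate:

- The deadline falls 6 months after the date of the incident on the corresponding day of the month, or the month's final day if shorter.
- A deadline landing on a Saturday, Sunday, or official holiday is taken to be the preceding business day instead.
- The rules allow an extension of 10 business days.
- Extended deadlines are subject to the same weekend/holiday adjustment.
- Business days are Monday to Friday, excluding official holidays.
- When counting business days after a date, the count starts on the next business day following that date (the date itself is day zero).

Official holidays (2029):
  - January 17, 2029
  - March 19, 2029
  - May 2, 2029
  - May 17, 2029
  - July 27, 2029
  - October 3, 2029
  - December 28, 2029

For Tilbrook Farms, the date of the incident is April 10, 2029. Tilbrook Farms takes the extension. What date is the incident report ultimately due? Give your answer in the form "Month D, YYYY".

October 24, 2029

Moving 6 months forward from April 10, 2029 on the corresponding day gives October 10, 2029.
Since October 10, 2029 is a Wednesday and not a holiday, the date is unchanged.
The 10-business-day extension runs from October 10, 2029 to October 24, 2029.
Since October 24, 2029 is a Wednesday and not a holiday, the date is unchanged.
Final deadline: October 24, 2029.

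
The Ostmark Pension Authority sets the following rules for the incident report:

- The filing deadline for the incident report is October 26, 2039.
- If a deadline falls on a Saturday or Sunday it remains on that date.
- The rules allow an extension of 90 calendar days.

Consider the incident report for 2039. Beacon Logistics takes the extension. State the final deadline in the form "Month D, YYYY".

January 24, 2040

The statutory due date is October 26, 2039.
No adjustment is made for weekends or holidays, so October 26, 2039 stands.
The 90-calendar-day extension moves the deadline from October 26, 2039 to January 24, 2040.
January 24, 2040 falls on a Tuesday. The rules make no weekend/holiday allowance, so it remains January 24, 2040.
Final deadline: January 24, 2040.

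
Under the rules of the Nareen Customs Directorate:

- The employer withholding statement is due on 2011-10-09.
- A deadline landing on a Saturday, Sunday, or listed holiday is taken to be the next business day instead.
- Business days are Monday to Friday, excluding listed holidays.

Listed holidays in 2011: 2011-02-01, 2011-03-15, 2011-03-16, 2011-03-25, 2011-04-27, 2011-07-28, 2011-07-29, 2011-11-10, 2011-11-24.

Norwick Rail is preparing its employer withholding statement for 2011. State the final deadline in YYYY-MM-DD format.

2011-10-10

The stated deadline is 2011-10-09.
2011-10-09 falls on a Sunday. Rolling to the next business day gives 2011-10-10, a Monday.
Deadline: 2011-10-10.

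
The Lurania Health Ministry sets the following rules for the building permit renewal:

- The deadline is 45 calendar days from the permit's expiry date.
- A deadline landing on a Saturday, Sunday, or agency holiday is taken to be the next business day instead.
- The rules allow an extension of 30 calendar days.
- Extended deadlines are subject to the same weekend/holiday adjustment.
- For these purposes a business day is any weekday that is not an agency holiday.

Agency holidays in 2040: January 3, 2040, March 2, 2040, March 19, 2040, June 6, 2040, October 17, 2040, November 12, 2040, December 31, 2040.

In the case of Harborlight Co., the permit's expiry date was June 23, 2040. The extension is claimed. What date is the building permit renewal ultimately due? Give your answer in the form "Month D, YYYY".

Trigger date June 23, 2040 + 45 calendar days = August 7, 2040.
August 7, 2040 (Tuesday) is already a business day.
Applying the 30-calendar-day extension: August 7, 2040 + 30 days = September 6, 2040.
September 6, 2040 is a Thursday and not a listed holiday, so it stands.
The final due date is September 6, 2040.

September 6, 2040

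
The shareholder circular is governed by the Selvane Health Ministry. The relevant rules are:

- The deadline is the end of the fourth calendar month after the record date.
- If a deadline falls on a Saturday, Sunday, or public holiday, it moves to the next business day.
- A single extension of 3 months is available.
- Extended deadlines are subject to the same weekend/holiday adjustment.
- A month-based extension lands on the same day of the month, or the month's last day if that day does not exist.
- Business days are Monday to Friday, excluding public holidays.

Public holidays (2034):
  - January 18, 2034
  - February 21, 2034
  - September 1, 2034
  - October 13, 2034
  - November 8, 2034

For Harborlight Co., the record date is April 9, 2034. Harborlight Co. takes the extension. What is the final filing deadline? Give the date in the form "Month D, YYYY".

4 months after April 9, 2034 falls in August 2034; the last day of that month is August 31, 2034.
Since August 31, 2034 is a Thursday and not a holiday, the date is unchanged.
Add 3 months to August 31, 2034: November 30, 2034 (day 31 does not exist in November, so the month's last day is used).
Since November 30, 2034 is a Thursday and not a holiday, the date is unchanged.
So the filing is due November 30, 2034.

November 30, 2034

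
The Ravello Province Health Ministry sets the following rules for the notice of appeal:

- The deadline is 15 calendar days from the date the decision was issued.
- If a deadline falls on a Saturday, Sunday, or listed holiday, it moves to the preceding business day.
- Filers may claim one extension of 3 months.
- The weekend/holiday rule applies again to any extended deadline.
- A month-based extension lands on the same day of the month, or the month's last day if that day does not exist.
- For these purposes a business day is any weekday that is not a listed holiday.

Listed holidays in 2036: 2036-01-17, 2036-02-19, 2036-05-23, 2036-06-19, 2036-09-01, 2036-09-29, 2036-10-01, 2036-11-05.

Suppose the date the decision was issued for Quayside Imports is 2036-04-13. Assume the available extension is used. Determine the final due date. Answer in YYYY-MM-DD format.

Trigger date 2036-04-13 + 15 calendar days = 2036-04-28.
2036-04-28 is a Monday and not a listed holiday, so it stands.
Applying the 3 months extension: 3 months after 2036-04-28 is 2036-07-28.
2036-07-28 is a Monday and not a listed holiday, so it stands.
So the filing is due 2036-07-28.

2036-07-28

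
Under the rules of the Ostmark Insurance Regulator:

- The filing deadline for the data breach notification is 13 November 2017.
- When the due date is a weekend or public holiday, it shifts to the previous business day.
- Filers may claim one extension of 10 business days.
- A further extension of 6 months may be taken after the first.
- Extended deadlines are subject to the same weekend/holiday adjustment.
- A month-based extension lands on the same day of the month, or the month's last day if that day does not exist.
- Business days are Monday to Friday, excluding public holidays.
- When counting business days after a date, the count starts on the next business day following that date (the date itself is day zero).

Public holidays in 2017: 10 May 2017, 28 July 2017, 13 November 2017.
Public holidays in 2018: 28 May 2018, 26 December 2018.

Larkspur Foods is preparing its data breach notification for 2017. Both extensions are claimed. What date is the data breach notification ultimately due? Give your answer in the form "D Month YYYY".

25 May 2018

Start from the fixed due date, 13 November 2017.
Because 13 November 2017 is a listed holiday, the deadline becomes 10 November 2017 (Friday).
Applying the 10-business-day extension: 10 business days after 10 November 2017 is 27 November 2017.
27 November 2017 is a Monday and not a listed holiday, so it stands.
Add 6 months to 27 November 2017: 27 May 2018.
27 May 2018 falls on a Sunday. Rolling to the preceding business day gives 25 May 2018, a Friday.
Deadline: 25 May 2018.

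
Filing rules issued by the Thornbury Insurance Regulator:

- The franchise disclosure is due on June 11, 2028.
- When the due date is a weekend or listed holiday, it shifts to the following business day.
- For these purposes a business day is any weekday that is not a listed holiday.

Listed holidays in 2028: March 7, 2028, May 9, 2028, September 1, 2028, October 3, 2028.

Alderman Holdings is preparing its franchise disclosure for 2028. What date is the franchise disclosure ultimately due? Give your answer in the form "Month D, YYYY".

June 12, 2028

The stated deadline is June 11, 2028.
June 11, 2028 is a Sunday, so it moves to the next business day, June 12, 2028 (Monday).
So the filing is due June 12, 2028.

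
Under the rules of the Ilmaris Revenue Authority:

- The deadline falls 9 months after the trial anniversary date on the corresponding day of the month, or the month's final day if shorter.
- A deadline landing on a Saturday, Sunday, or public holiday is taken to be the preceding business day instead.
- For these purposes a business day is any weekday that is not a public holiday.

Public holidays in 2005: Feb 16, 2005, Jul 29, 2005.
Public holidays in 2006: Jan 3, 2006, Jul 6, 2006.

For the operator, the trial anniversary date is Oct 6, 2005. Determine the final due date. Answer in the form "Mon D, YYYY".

9 months from Oct 6, 2005 is Jul 6, 2006.
Jul 6, 2006 is a listed holiday, so it moves to the preceding business day, Jul 5, 2006 (Wednesday).
The final due date is Jul 5, 2006.

Jul 5, 2006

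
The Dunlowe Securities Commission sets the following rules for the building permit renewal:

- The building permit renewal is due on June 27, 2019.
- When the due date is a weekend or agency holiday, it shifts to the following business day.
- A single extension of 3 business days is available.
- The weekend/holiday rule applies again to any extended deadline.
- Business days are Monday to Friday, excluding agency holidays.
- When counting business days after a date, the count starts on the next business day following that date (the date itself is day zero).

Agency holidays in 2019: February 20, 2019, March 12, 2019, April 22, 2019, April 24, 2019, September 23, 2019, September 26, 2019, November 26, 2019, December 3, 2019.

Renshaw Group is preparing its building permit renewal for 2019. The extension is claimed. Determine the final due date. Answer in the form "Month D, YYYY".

Start from the fixed due date, June 27, 2019.
June 27, 2019 (Thursday) is already a business day.
Counting 3 further business days from June 27, 2019 reaches July 2, 2019.
July 2, 2019 falls on a Tuesday, which is a business day, so no adjustment is needed.
Final deadline: July 2, 2019.

July 2, 2019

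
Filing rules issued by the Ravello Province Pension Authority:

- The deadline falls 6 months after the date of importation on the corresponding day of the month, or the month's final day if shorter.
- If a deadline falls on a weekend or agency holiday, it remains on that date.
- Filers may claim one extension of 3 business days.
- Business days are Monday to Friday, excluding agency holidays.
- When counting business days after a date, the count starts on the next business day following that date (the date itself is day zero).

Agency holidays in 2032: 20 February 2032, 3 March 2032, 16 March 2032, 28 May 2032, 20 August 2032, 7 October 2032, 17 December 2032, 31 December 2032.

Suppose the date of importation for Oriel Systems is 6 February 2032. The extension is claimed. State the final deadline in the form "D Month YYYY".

6 months after 6 February 2032, on the same day of the month, is 6 August 2032.
No adjustment is made for weekends or holidays, so 6 August 2032 stands.
Applying the 3-business-day extension: 3 business days after 6 August 2032 is 11 August 2032.
11 August 2032 falls on a Wednesday. The rules make no weekend/holiday allowance, so it remains 11 August 2032.
Deadline: 11 August 2032.

11 August 2032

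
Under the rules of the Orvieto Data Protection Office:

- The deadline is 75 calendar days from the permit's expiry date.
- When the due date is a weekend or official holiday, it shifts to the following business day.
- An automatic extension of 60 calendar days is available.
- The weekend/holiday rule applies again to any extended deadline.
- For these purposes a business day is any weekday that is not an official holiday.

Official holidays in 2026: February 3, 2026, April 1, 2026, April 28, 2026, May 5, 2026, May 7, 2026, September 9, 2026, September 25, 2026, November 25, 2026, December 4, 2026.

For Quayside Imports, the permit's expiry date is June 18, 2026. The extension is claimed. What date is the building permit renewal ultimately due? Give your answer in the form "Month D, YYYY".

November 2, 2026

From June 18, 2026, 75 calendar days later is September 1, 2026.
Since September 1, 2026 is a Tuesday and not a holiday, the date is unchanged.
Add the 60 calendar-day extension to September 1, 2026: October 31, 2026.
October 31, 2026 is a Saturday, so it moves to the next business day, November 2, 2026 (Monday).
Deadline: November 2, 2026.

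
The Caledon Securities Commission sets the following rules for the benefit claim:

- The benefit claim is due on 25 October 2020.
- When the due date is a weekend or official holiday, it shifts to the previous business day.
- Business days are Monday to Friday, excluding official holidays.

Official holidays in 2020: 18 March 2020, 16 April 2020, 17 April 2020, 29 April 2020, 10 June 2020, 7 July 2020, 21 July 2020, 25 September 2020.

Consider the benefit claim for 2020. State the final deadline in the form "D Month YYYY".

23 October 2020

The statutory due date is 25 October 2020.
25 October 2020 falls on a Sunday. Rolling to the preceding business day gives 23 October 2020, a Friday.
So the filing is due 23 October 2020.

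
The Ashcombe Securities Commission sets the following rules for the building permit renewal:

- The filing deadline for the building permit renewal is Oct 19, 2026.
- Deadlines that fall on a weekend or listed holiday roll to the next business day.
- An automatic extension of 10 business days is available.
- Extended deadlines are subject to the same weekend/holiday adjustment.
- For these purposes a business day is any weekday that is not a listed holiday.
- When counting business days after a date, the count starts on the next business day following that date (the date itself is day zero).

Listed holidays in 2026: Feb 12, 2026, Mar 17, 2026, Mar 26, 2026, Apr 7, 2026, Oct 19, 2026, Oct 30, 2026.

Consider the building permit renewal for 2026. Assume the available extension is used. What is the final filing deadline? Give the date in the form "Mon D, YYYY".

Start from the fixed due date, Oct 19, 2026.
Because Oct 19, 2026 is a listed holiday, the deadline becomes Oct 20, 2026 (Tuesday).
Counting 10 further business days from Oct 20, 2026 reaches Nov 4, 2026.
Since Nov 4, 2026 is a Wednesday and not a holiday, the date is unchanged.
The final due date is Nov 4, 2026.

Nov 4, 2026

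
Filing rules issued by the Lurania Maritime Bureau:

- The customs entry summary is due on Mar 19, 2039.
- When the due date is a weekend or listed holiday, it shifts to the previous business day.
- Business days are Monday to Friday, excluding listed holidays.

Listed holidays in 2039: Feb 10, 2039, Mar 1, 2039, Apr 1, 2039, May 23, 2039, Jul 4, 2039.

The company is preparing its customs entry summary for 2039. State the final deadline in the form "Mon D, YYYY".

Mar 18, 2039

The stated deadline is Mar 19, 2039.
Mar 19, 2039 falls on a Saturday. Rolling to the preceding business day gives Mar 18, 2039, a Friday.
Deadline: Mar 18, 2039.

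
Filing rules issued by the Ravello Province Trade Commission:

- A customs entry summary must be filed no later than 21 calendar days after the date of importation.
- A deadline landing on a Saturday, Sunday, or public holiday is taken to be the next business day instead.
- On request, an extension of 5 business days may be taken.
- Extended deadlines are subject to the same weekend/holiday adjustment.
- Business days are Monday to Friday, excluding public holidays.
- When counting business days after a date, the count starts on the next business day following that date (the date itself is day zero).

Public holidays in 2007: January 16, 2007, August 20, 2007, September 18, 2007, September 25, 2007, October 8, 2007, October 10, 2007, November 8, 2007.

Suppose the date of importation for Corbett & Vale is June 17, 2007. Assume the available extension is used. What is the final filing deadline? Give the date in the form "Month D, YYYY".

July 16, 2007

Trigger date June 17, 2007 + 21 calendar days = July 8, 2007.
Because July 8, 2007 is a Sunday, the deadline becomes July 9, 2007 (Monday).
Applying the 5-business-day extension: 5 business days after July 9, 2007 is July 16, 2007.
July 16, 2007 is a Monday and not a listed holiday, so it stands.
Deadline: July 16, 2007.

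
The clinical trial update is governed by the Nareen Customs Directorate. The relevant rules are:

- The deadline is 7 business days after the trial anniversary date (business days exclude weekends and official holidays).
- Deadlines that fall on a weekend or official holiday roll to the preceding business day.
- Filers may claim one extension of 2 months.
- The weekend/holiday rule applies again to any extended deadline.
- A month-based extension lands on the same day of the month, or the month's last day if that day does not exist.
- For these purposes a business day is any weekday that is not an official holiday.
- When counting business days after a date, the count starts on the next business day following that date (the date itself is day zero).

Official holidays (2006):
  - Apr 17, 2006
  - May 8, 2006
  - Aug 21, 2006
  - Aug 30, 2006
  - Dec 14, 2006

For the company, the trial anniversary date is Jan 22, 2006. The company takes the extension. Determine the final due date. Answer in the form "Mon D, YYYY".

Mar 31, 2006

7 business days after Jan 22, 2006, excluding weekends and holidays, is Jan 31, 2006.
Jan 31, 2006 (Tuesday) is already a business day.
Applying the 2 months extension: 2 months after Jan 31, 2006 is Mar 31, 2006.
Mar 31, 2006 falls on a Friday, which is a business day, so no adjustment is needed.
The final due date is Mar 31, 2006.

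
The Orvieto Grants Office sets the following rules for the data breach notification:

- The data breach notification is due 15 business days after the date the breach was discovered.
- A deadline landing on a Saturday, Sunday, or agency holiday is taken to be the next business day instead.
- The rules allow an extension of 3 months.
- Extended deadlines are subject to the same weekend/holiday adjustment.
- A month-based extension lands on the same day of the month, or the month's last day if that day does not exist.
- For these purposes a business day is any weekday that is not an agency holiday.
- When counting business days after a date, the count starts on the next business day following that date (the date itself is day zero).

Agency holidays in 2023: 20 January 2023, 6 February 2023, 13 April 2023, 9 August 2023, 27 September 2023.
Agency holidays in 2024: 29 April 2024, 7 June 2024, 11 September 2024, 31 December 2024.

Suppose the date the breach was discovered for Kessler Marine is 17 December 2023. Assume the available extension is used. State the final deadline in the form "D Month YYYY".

5 April 2024

Counting 15 business days after 17 December 2023 (skipping weekends and listed holidays) reaches 5 January 2024.
5 January 2024 falls on a Friday, which is a business day, so no adjustment is needed.
Add 3 months to 5 January 2024: 5 April 2024.
5 April 2024 falls on a Friday, which is a business day, so no adjustment is needed.
So the filing is due 5 April 2024.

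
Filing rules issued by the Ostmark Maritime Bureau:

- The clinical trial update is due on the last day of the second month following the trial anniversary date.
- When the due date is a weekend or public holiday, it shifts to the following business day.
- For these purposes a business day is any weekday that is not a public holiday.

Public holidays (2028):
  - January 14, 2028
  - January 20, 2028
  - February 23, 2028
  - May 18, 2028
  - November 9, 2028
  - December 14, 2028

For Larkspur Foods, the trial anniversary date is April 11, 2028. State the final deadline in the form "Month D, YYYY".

June 30, 2028

2 months after April 11, 2028 falls in June 2028; the last day of that month is June 30, 2028.
June 30, 2028 (Friday) is already a business day.
So the filing is due June 30, 2028.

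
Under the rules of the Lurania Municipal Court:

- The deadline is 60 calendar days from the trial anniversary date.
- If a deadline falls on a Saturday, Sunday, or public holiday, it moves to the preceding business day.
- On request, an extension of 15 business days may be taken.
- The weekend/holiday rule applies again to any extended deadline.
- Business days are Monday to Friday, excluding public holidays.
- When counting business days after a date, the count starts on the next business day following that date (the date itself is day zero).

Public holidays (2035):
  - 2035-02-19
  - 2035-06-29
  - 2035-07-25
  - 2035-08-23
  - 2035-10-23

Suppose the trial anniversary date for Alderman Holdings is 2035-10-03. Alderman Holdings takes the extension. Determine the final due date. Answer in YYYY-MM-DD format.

2035-12-21

Trigger date 2035-10-03 + 60 calendar days = 2035-12-02.
2035-12-02 is a Sunday; the preceding business day is 2035-11-30 (Friday).
Applying the 15-business-day extension: 15 business days after 2035-11-30 is 2035-12-21.
2035-12-21 falls on a Friday, which is a business day, so no adjustment is needed.
So the filing is due 2035-12-21.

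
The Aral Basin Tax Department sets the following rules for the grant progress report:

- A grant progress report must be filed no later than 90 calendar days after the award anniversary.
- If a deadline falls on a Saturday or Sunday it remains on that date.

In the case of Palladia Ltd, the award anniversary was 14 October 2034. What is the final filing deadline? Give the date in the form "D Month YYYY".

Trigger date 14 October 2034 + 90 calendar days = 12 January 2035.
No adjustment is made for weekends or holidays, so 12 January 2035 stands.
Final deadline: 12 January 2035.

12 January 2035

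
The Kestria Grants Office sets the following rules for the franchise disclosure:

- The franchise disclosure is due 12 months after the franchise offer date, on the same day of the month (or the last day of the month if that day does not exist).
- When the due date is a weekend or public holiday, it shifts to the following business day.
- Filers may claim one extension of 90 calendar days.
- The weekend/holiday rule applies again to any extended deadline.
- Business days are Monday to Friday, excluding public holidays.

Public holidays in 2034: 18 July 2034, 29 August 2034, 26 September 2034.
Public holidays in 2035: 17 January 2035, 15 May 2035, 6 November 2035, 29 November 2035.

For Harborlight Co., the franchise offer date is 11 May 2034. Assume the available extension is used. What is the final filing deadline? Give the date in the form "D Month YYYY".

Moving 12 months forward from 11 May 2034 on the corresponding day gives 11 May 2035.
11 May 2035 is a Friday and not a listed holiday, so it stands.
The 90-calendar-day extension moves the deadline from 11 May 2035 to 9 August 2035.
Since 9 August 2035 is a Thursday and not a holiday, the date is unchanged.
Deadline: 9 August 2035.

9 August 2035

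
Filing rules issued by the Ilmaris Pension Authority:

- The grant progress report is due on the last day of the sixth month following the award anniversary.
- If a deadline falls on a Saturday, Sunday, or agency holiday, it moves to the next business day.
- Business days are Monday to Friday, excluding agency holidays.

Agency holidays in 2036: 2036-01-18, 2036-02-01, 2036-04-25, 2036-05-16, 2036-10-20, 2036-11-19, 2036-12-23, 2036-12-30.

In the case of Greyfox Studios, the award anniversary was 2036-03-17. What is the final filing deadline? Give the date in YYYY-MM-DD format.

The sixth month after 2036-03-17 is September 2036, whose last day is 2036-09-30.
2036-09-30 falls on a Tuesday, which is a business day, so no adjustment is needed.
The final due date is 2036-09-30.

2036-09-30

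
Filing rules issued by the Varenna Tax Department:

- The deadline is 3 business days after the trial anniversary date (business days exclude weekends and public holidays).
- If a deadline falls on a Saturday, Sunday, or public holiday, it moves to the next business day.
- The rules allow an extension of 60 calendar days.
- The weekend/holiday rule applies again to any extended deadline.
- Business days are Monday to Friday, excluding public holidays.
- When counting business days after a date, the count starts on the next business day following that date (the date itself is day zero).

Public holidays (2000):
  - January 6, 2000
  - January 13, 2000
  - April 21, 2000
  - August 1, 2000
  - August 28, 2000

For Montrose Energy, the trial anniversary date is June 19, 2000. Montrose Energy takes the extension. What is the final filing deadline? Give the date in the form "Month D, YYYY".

August 21, 2000

Starting the day after June 19, 2000 and counting 3 business days lands on June 22, 2000.
June 22, 2000 is a Thursday and not a listed holiday, so it stands.
With the 60-day extension, June 22, 2000 becomes August 21, 2000.
August 21, 2000 is a Monday and not a listed holiday, so it stands.
Deadline: August 21, 2000.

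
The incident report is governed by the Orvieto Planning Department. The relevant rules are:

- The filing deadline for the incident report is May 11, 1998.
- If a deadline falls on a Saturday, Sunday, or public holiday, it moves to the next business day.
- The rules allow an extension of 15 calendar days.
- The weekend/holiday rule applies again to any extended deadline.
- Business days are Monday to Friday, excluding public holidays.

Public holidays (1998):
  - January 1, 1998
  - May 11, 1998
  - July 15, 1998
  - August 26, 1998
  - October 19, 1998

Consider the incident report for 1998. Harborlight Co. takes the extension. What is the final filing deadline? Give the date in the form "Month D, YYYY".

May 27, 1998

The statutory due date is May 11, 1998.
May 11, 1998 is a listed holiday; the next business day is May 12, 1998 (Tuesday).
The 15-calendar-day extension moves the deadline from May 12, 1998 to May 27, 1998.
Since May 27, 1998 is a Wednesday and not a holiday, the date is unchanged.
Deadline: May 27, 1998.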